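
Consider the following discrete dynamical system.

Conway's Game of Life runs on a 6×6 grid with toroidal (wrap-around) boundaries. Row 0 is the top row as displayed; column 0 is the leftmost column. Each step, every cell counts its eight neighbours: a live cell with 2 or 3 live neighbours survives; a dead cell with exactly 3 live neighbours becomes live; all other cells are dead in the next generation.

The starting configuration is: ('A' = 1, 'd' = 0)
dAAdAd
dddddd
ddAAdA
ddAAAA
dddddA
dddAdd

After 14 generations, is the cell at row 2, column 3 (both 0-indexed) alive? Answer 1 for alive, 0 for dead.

0

k=0  dAAdAd
dddddd
ddAAdA
ddAAAA
dddddA
dddAdd
k=1  ddAAdd
dAddAd
ddAddA
AdAddA
ddAddA
ddAAAd
k=2  dAdddd
dAddAd
ddAAAA
AdAAAA
AdAddA
dAddAd
k=3  AAAddd
AAddAA
dddddd
dddddd
ddAddd
dAAddA
k=4  dddAAd
ddAddA
AddddA
dddddd
dAAddd
dddAdd
k=5  ddAAAd
AddAdA
AddddA
AAdddd
ddAddd
dddAAd
k=6  ddAddd
AAAAdd
ddddAd
AAdddA
dAAAdd
ddddAd
k=7  ddAddd
dAAAdd
dddAAd
AAdAAA
dAAAAA
dAdddd
k=8  dddAdd
dAddAd
dddddd
dAdddd
dddddd
AAddAd
k=9  AAAAAA
dddddd
dddddd
dddddd
AAdddd
dddddd
k=10  AAAAAA
AAAAAA
dddddd
dddddd
dddddd
dddAAd
k=11  dddddd
dddddd
AAAAAA
dddddd
dddddd
AAdddd
k=12  dddddd
AAAAAA
AAAAAA
AAAAAA
dddddd
dddddd
k=13  AAAAAA
dddddd
dddddd
dddddd
AAAAAA
dddddd
k=14  AAAAAA
AAAAAA
dddddd
AAAAAA
AAAAAA
dddddd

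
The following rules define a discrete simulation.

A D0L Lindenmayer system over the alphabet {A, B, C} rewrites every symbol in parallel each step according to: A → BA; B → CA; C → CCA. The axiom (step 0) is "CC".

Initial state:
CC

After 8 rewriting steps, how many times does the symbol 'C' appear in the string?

1394

[0] CC
[1] CCACCA
[2] CCACCABACCACCABA
[3] CCACCABACCACCABACABACCACCABACCACCABACABA
[4] CCACCABACCACCABACABACCACCABACCACCABACABACCABACABACCACCABACCACCABACABACCACCABACCACCABACABACCABACABA
[5] CCACCABACCACCABACABACCACCABACCACCABACABACCABACABACCACCABAC…CABACABACCACCABACCACCABACABACCABACABACCACCABACABACCABACABA  (len 238)
[6] CCACCABACCACCABACABACCACCABACCACCABACABACCABACABACCACCABAC…CABACABACCACCABACCACCABACABACCABACABACCACCABACABACCABACABA  (len 576)
[7] CCACCABACCACCABACABACCACCABACCACCABACABACCABACABACCACCABAC…CABACABACCACCABACCACCABACABACCABACABACCACCABACABACCABACABA  (len 1392)
[8] CCACCABACCACCABACABACCACCABACCACCABACABACCABACABACCACCABAC…CABACABACCACCABACCACCABACABACCABACABACCACCABACABACCABACABA  (len 3362)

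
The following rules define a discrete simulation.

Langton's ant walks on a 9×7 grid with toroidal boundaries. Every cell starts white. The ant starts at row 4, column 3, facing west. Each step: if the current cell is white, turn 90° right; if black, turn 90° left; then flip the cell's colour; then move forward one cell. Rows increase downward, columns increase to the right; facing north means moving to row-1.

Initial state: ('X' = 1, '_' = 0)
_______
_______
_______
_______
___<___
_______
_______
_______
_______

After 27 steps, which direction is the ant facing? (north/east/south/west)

south

0) _______
_______
_______
_______
___<___
_______
_______
_______
_______
1) _______
_______
_______
___^___
___X___
_______
_______
_______
_______
2) _______
_______
_______
___X>__
___X___
_______
_______
_______
_______
3) _______
_______
_______
___XX__
___Xv__
_______
_______
_______
_______
4) _______
_______
_______
___XX__
___<X__
_______
_______
_______
_______
5) _______
_______
_______
___XX__
____X__
___v___
_______
_______
_______
6) _______
_______
_______
___XX__
____X__
__<X___
_______
_______
_______
7) _______
_______
_______
___XX__
__^_X__
__XX___
_______
_______
_______
8) _______
_______
_______
___XX__
__X>X__
__XX___
_______
_______
_______
9) _______
_______
_______
___XX__
__XXX__
__Xv___
_______
_______
_______
10) _______
_______
_______
___XX__
__XXX__
__X_>__
_______
_______
_______
11) _______
_______
_______
___XX__
__XXX__
__X_X__
____v__
_______
_______
12) _______
_______
_______
___XX__
__XXX__
__X_X__
___<X__
_______
_______
13) _______
_______
_______
___XX__
__XXX__
__X^X__
___XX__
_______
_______
14) _______
_______
_______
___XX__
__XXX__
__XX>__
___XX__
_______
_______
15) _______
_______
_______
___XX__
__XX^__
__XX___
___XX__
_______
_______
16) _______
_______
_______
___XX__
__X<___
__XX___
___XX__
_______
_______
17) _______
_______
_______
___XX__
__X____
__Xv___
___XX__
_______
_______
18) _______
_______
_______
___XX__
__X____
__X_>__
___XX__
_______
_______
19) _______
_______
_______
___XX__
__X____
__X_X__
___Xv__
_______
_______
20) _______
_______
_______
___XX__
__X____
__X_X__
___X_>_
_______
_______
21) _______
_______
_______
___XX__
__X____
__X_X__
___X_X_
_____v_
_______
22) _______
_______
_______
___XX__
__X____
__X_X__
___X_X_
____<X_
_______
23) _______
_______
_______
___XX__
__X____
__X_X__
___X^X_
____XX_
_______
24) _______
_______
_______
___XX__
__X____
__X_X__
___XX>_
____XX_
_______
25) _______
_______
_______
___XX__
__X____
__X_X^_
___XX__
____XX_
_______
26) _______
_______
_______
___XX__
__X____
__X_XX>
___XX__
____XX_
_______
27) _______
_______
_______
___XX__
__X____
__X_XXX
___XX_v
____XX_
_______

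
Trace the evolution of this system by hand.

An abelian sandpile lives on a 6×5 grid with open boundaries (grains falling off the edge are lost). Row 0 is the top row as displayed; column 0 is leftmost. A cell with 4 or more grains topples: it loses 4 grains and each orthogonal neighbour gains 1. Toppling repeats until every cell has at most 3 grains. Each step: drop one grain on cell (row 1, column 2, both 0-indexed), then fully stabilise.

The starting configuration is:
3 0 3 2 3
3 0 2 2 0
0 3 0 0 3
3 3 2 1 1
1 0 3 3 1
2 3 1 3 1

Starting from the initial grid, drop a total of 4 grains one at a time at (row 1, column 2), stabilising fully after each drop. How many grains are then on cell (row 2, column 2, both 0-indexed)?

1

0) 3 0 3 2 3
3 0 2 2 0
0 3 0 0 3
3 3 2 1 1
1 0 3 3 1
2 3 1 3 1
1) 3 0 3 2 3
3 0 3 2 0
0 3 0 0 3
3 3 2 1 1
1 0 3 3 1
2 3 1 3 1
2) 3 1 0 3 3
3 1 1 3 0
0 3 1 0 3
3 3 2 1 1
1 0 3 3 1
2 3 1 3 1
3) 3 1 0 3 3
3 1 2 3 0
0 3 1 0 3
3 3 2 1 1
1 0 3 3 1
2 3 1 3 1
4) 3 1 0 3 3
3 1 3 3 0
0 3 1 0 3
3 3 2 1 1
1 0 3 3 1
2 3 1 3 1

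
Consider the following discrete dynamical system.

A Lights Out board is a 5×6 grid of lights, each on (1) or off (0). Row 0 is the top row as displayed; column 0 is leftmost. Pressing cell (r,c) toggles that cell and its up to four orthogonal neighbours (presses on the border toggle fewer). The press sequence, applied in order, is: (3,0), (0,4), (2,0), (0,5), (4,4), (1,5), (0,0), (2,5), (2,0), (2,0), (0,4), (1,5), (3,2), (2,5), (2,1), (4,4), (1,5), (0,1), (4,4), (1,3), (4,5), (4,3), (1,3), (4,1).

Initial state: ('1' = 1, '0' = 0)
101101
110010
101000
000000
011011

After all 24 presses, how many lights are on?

0) 101101
110010
101000
000000
011011
1) 101101
110010
001000
110000
111011
2) 101010
110000
001000
110000
111011
3) 101010
010000
111000
010000
111011
4) 101001
010001
111000
010000
111011
5) 101001
010001
111000
010010
111100
6) 101000
010010
111001
010010
111100
7) 011000
110010
111001
010010
111100
8) 011000
110011
111010
010011
111100
9) 011000
010011
001010
110011
111100
10) 011000
110011
111010
010011
111100
11) 011111
110001
111010
010011
111100
12) 011110
110010
111011
010011
111100
13) 011110
110010
110011
001111
110100
14) 011110
110011
110000
001110
110100
15) 011110
100011
001000
011110
110100
16) 011110
100011
001000
011100
110011
17) 011111
100000
001001
011100
110011
18) 100111
110000
001001
011100
110011
19) 100111
110000
001001
011110
110100
20) 100011
111110
001101
011110
110100
21) 100011
111110
001101
011111
110111
22) 100011
111110
001101
011011
111001
23) 100111
110000
001001
011011
111001
24) 100111
110000
001001
001011
000001

12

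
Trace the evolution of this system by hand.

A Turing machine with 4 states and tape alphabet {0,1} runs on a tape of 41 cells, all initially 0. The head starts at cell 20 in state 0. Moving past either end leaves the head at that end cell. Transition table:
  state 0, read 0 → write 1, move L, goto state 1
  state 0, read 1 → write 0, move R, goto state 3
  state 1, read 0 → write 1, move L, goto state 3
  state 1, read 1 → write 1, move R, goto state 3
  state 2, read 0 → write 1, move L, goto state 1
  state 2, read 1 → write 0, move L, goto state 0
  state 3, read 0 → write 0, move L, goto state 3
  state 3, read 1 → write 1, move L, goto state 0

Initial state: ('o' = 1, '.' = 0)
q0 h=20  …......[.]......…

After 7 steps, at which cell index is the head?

13

[0] q0 h=20  …......[.]......…
[1] q1 h=19  …......[.]o.....…
[2] q3 h=18  …......[.]oo....…
[3] q3 h=17  …......[.].oo...…
[4] q3 h=16  …......[.]..oo..…
[5] q3 h=15  …......[.]...oo.…
[6] q3 h=14  …......[.]....oo…
[7] q3 h=13  …......[.].....o…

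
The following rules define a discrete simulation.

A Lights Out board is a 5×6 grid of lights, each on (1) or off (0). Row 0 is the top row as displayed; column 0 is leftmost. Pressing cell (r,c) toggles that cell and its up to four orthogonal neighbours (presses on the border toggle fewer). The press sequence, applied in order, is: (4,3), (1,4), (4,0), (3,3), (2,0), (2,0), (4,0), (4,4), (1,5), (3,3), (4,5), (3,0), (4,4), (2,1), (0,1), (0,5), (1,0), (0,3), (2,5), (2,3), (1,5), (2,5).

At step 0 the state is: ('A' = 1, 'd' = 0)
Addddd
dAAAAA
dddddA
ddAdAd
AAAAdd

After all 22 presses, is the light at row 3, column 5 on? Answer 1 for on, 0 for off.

t=0: Addddd
dAAAAA
dddddA
ddAdAd
AAAAdd
t=1: Addddd
dAAAAA
dddddA
ddAAAd
AAddAd
t=2: AdddAd
dAAddd
ddddAA
ddAAAd
AAddAd
t=3: AdddAd
dAAddd
ddddAA
AdAAAd
ddddAd
t=4: AdddAd
dAAddd
dddAAA
Addddd
dddAAd
t=5: AdddAd
AAAddd
AAdAAA
dddddd
dddAAd
t=6: AdddAd
dAAddd
dddAAA
Addddd
dddAAd
t=7: AdddAd
dAAddd
dddAAA
dddddd
AAdAAd
t=8: AdddAd
dAAddd
dddAAA
ddddAd
AAdddA
t=9: AdddAA
dAAdAA
dddAAd
ddddAd
AAdddA
t=10: AdddAA
dAAdAA
ddddAd
ddAAdd
AAdAdA
t=11: AdddAA
dAAdAA
ddddAd
ddAAdA
AAdAAd
t=12: AdddAA
dAAdAA
AdddAd
AAAAdA
dAdAAd
t=13: AdddAA
dAAdAA
AdddAd
AAAAAA
dAdddA
t=14: AdddAA
ddAdAA
dAAdAd
AdAAAA
dAdddA
t=15: dAAdAA
dAAdAA
dAAdAd
AdAAAA
dAdddA
t=16: dAAddd
dAAdAd
dAAdAd
AdAAAA
dAdddA
t=17: AAAddd
AdAdAd
AAAdAd
AdAAAA
dAdddA
t=18: AAdAAd
AdAAAd
AAAdAd
AdAAAA
dAdddA
t=19: AAdAAd
AdAAAA
AAAddA
AdAAAd
dAdddA
t=20: AAdAAd
AdAdAA
AAdAAA
AdAdAd
dAdddA
t=21: AAdAAA
AdAddd
AAdAAd
AdAdAd
dAdddA
t=22: AAdAAA
AdAddA
AAdAdA
AdAdAA
dAdddA

1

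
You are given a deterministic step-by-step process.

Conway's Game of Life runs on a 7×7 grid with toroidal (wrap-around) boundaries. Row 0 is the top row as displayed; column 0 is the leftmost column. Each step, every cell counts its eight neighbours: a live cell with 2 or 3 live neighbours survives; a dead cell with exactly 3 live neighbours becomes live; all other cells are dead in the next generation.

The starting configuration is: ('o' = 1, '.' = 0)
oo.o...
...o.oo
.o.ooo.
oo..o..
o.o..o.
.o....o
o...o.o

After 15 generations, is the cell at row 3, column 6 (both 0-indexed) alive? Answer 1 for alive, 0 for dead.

gen 0: oo.o...
...o.oo
.o.ooo.
oo..o..
o.o..o.
.o....o
o...o.o
gen 1: .ooo...
.o.o.oo
.o.o...
o......
..o..o.
.o.....
..o..oo
gen 2: .o.o...
.o.o...
.o..o.o
.oo....
.o.....
.oo..oo
o..o...
gen 3: oo.oo..
.o.oo..
.o.o...
.oo....
.......
.oo...o
o..oo.o
gen 4: .o....o
.o.....
oo.oo..
.oo....
o......
.ooo.oo
....o.o
gen 5: .....o.
.o.....
o..o...
..oo...
o..o..o
.oooooo
.o.oo.o
gen 6: o.o.oo.
.......
.o.o...
ooooo.o
o.....o
.o.....
.o....o
gen 7: oo...oo
.oooo..
.o.oo..
...oooo
...o.oo
.o....o
.oo..oo
gen 8: .......
......o
oo.....
o.....o
..oo...
.o..o..
..o....
gen 9: .......
o......
.o.....
o.o...o
oooo...
.o.....
.......
gen 10: .......
.......
.o....o
...o..o
...o..o
oo.....
.......
gen 11: .......
.......
o......
..o..oo
..o...o
o......
.......
gen 12: .......
.......
......o
oo...oo
oo...oo
.......
.......
gen 13: .......
.......
.....oo
.o.....
.o...o.
o.....o
.......
gen 14: .......
.......
.......
o....oo
.o....o
o.....o
.......
gen 15: .......
.......
......o
o....oo
.o.....
o.....o
.......

1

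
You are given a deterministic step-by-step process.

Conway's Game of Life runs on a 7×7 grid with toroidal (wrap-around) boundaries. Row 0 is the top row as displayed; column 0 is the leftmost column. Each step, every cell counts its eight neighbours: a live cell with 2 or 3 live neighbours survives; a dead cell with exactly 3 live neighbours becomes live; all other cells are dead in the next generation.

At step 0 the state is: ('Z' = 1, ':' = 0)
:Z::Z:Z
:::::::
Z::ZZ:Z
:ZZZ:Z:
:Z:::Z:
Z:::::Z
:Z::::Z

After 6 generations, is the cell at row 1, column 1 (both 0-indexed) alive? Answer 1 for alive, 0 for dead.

gen 0: :Z::Z:Z
:::::::
Z::ZZ:Z
:ZZZ:Z:
:Z:::Z:
Z:::::Z
:Z::::Z
gen 1: :::::Z:
:::ZZ:Z
ZZ:ZZZZ
:Z:Z:Z:
:Z::ZZ:
:Z:::ZZ
:Z::::Z
gen 2: Z:::ZZZ
::ZZ:::
:Z:::::
:Z:Z:::
:Z:::::
:ZZ:Z:Z
::::::Z
gen 3: Z::ZZZZ
ZZZZZZZ
:Z:Z:::
ZZ:::::
:Z:Z:::
:ZZ::Z:
:Z:ZZ::
gen 4: :::::::
:::::::
:::Z:Z:
ZZ:::::
:::::::
ZZ:::::
:Z:::::
gen 5: :::::::
:::::::
:::::::
:::::::
:::::::
ZZ:::::
ZZ:::::
gen 6: :::::::
:::::::
:::::::
:::::::
:::::::
ZZ:::::
ZZ:::::

0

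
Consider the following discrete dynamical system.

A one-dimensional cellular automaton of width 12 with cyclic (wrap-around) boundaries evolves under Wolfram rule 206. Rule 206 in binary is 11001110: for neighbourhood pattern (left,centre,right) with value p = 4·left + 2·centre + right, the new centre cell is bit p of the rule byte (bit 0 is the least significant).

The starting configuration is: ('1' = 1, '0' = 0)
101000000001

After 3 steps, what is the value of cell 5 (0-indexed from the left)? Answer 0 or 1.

0

0) 101000000001
1) 101000000011
2) 101000000111
3) 101000001111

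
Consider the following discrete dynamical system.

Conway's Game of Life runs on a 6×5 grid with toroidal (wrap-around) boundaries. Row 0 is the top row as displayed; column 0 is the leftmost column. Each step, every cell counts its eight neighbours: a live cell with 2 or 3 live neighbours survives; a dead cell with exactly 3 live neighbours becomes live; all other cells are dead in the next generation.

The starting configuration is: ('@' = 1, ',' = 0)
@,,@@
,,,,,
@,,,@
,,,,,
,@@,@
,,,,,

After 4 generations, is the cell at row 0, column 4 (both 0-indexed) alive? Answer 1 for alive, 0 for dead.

k=0  @,,@@
,,,,,
@,,,@
,,,,,
,@@,@
,,,,,
k=1  ,,,,@
,,,@,
,,,,,
,@,@@
,,,,,
,@@,,
k=2  ,,@@,
,,,,,
,,@@@
,,,,,
@@,@,
,,,,,
k=3  ,,,,,
,,,,@
,,,@,
@@,,,
,,,,,
,@,@@
k=4  @,,@@
,,,,,
@,,,@
,,,,,
,@@,@
,,,,,

1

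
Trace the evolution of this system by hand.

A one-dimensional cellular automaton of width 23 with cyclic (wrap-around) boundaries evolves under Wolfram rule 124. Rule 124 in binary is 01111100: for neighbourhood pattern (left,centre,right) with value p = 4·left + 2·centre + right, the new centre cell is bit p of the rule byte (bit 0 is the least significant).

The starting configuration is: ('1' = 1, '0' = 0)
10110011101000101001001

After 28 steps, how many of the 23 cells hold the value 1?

11

[0] 10110011101000101001001
[1] 11111010111100111101101
[2] 00001111100110100111111
[3] 10001000110111110100001
[4] 11001100111100011110001
[5] 01101110100110010011001
[6] 11111011110111011011101
[7] 00001110011101111110111
[8] 10001011010111000011101
[9] 11001111111101100010111
[10] 01101000000111110011100
[11] 01111100000100011010110
[12] 01000110000110011111111
[13] 11100111000111010000001
[14] 00110101100101111000001
[15] 10111111110111001100001
[16] 11100000011101101110001
[17] 00110000010111111011001
[18] 10111000011100001111101
[19] 11101100010110001000111
[20] 00111110011111001100100
[21] 00100011010001101110110
[22] 00110011111001111011111
[23] 10111010001101001110001
[24] 11101111001111101011001
[25] 00111001101000111111101
[26] 10101101111100100000111
[27] 11111111000110110000100
[28] 10000001100111111000110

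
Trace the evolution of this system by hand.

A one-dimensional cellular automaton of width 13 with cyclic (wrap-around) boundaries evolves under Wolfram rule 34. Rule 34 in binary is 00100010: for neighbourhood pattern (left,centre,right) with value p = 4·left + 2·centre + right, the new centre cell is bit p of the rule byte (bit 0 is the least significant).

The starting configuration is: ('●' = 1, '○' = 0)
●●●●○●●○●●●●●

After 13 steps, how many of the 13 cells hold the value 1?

k=0  ●●●●○●●○●●●●●
k=1  ○○○○●○○●○○○○○
k=2  ○○○●○○●○○○○○○
k=3  ○○●○○●○○○○○○○
k=4  ○●○○●○○○○○○○○
k=5  ●○○●○○○○○○○○○
k=6  ○○●○○○○○○○○○●
k=7  ○●○○○○○○○○○●○
k=8  ●○○○○○○○○○●○○
k=9  ○○○○○○○○○●○○●
k=10  ○○○○○○○○●○○●○
k=11  ○○○○○○○●○○●○○
k=12  ○○○○○○●○○●○○○
k=13  ○○○○○●○○●○○○○

2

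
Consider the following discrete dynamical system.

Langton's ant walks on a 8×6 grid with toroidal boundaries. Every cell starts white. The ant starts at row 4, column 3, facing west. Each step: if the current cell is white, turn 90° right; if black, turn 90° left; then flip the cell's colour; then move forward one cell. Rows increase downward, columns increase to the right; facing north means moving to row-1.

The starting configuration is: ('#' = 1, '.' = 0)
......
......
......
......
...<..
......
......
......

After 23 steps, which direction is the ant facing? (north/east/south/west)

north

0) ......
......
......
......
...<..
......
......
......
1) ......
......
......
...^..
...#..
......
......
......
2) ......
......
......
...#>.
...#..
......
......
......
3) ......
......
......
...##.
...#v.
......
......
......
4) ......
......
......
...##.
...<#.
......
......
......
5) ......
......
......
...##.
....#.
...v..
......
......
6) ......
......
......
...##.
....#.
..<#..
......
......
7) ......
......
......
...##.
..^.#.
..##..
......
......
8) ......
......
......
...##.
..#>#.
..##..
......
......
9) ......
......
......
...##.
..###.
..#v..
......
......
10) ......
......
......
...##.
..###.
..#.>.
......
......
11) ......
......
......
...##.
..###.
..#.#.
....v.
......
12) ......
......
......
...##.
..###.
..#.#.
...<#.
......
13) ......
......
......
...##.
..###.
..#^#.
...##.
......
14) ......
......
......
...##.
..###.
..##>.
...##.
......
15) ......
......
......
...##.
..##^.
..##..
...##.
......
16) ......
......
......
...##.
..#<..
..##..
...##.
......
17) ......
......
......
...##.
..#...
..#v..
...##.
......
18) ......
......
......
...##.
..#...
..#.>.
...##.
......
19) ......
......
......
...##.
..#...
..#.#.
...#v.
......
20) ......
......
......
...##.
..#...
..#.#.
...#.>
......
21) ......
......
......
...##.
..#...
..#.#.
...#.#
.....v
22) ......
......
......
...##.
..#...
..#.#.
...#.#
....<#
23) ......
......
......
...##.
..#...
..#.#.
...#^#
....##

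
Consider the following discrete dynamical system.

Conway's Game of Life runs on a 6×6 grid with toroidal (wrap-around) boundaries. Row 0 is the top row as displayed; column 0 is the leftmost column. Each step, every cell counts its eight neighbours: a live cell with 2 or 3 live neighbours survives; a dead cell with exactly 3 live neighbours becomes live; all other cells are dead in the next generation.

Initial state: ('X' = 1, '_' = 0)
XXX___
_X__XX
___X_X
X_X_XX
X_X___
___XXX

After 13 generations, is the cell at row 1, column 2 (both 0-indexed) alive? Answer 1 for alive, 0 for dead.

1

[0] XXX___
_X__XX
___X_X
X_X_XX
X_X___
___XXX
[1] _XX___
_X_XXX
_XXX__
X_X_X_
X_X___
___XXX
[2] _X____
____X_
______
X____X
X_X___
X__XXX
[3] X__X__
______
_____X
XX___X
___X__
X_XXXX
[4] XXXX__
______
_____X
X___XX
___X__
XXX__X
[5] ___X_X
XXX___
X___XX
X___XX
__XX__
____XX
[6] _XXX_X
_XXX__
___XX_
XX____
X__X__
__X__X
[7] ______
XX____
X__XX_
XXXXXX
X_X__X
_____X
[8] X_____
XX___X
______
______
__X___
X____X
[9] ______
XX___X
X_____
______
______
XX___X
[10] ______
XX___X
XX___X
______
X_____
X_____
[11] _X___X
_X___X
_X___X
_X___X
______
______
[12] ______
_XX_XX
_XX_XX
______
______
______
[13] ______
_XX_XX
_XX_XX
______
______
______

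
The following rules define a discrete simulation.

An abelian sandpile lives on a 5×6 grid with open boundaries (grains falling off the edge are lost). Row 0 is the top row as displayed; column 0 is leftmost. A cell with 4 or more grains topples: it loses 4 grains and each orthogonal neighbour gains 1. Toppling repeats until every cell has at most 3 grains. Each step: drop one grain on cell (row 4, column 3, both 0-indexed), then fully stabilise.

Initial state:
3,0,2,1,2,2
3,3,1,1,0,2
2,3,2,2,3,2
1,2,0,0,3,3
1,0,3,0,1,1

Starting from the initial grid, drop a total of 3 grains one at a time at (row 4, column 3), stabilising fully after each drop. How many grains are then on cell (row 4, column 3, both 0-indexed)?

3

0) 3,0,2,1,2,2
3,3,1,1,0,2
2,3,2,2,3,2
1,2,0,0,3,3
1,0,3,0,1,1
1) 3,0,2,1,2,2
3,3,1,1,0,2
2,3,2,2,3,2
1,2,0,0,3,3
1,0,3,1,1,1
2) 3,0,2,1,2,2
3,3,1,1,0,2
2,3,2,2,3,2
1,2,0,0,3,3
1,0,3,2,1,1
3) 3,0,2,1,2,2
3,3,1,1,0,2
2,3,2,2,3,2
1,2,0,0,3,3
1,0,3,3,1,1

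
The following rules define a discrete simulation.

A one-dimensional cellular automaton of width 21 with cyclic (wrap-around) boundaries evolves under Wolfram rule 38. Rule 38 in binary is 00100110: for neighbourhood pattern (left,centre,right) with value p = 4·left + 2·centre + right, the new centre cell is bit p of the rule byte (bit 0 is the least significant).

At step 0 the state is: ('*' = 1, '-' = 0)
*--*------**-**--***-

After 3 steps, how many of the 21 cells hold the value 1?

[0] *--*------**-**--***-
[1] *-**-----*--*---*---*
[2] -*------**-**--**--*-
[3] **-----*--*---*---**-

7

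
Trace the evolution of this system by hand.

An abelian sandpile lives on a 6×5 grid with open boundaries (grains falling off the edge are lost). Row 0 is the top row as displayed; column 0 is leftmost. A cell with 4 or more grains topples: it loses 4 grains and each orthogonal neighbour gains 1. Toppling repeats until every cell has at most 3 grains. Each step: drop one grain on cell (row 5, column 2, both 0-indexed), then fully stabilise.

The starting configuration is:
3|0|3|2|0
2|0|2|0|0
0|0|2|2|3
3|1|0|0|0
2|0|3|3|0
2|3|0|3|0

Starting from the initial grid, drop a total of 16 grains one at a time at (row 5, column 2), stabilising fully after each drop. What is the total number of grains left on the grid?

gen 0: 3|0|3|2|0
2|0|2|0|0
0|0|2|2|3
3|1|0|0|0
2|0|3|3|0
2|3|0|3|0
gen 1: 3|0|3|2|0
2|0|2|0|0
0|0|2|2|3
3|1|0|0|0
2|0|3|3|0
2|3|1|3|0
gen 2: 3|0|3|2|0
2|0|2|0|0
0|0|2|2|3
3|1|0|0|0
2|0|3|3|0
2|3|2|3|0
gen 3: 3|0|3|2|0
2|0|2|0|0
0|0|2|2|3
3|1|0|0|0
2|0|3|3|0
2|3|3|3|0
gen 4: 3|0|3|2|0
2|0|2|0|0
0|0|2|2|3
3|1|1|1|0
2|2|1|1|1
3|0|3|1|1
gen 5: 3|0|3|2|0
2|0|2|0|0
0|0|2|2|3
3|1|1|1|0
2|2|2|1|1
3|1|0|2|1
gen 6: 3|0|3|2|0
2|0|2|0|0
0|0|2|2|3
3|1|1|1|0
2|2|2|1|1
3|1|1|2|1
gen 7: 3|0|3|2|0
2|0|2|0|0
0|0|2|2|3
3|1|1|1|0
2|2|2|1|1
3|1|2|2|1
gen 8: 3|0|3|2|0
2|0|2|0|0
0|0|2|2|3
3|1|1|1|0
2|2|2|1|1
3|1|3|2|1
gen 9: 3|0|3|2|0
2|0|2|0|0
0|0|2|2|3
3|1|1|1|0
2|2|3|1|1
3|2|0|3|1
gen 10: 3|0|3|2|0
2|0|2|0|0
0|0|2|2|3
3|1|1|1|0
2|2|3|1|1
3|2|1|3|1
gen 11: 3|0|3|2|0
2|0|2|0|0
0|0|2|2|3
3|1|1|1|0
2|2|3|1|1
3|2|2|3|1
gen 12: 3|0|3|2|0
2|0|2|0|0
0|0|2|2|3
3|1|1|1|0
2|2|3|1|1
3|2|3|3|1
gen 13: 3|0|3|2|0
2|0|2|0|0
0|0|2|2|3
3|1|2|1|0
2|3|0|3|1
3|3|2|0|2
gen 14: 3|0|3|2|0
2|0|2|0|0
0|0|2|2|3
3|1|2|1|0
2|3|0|3|1
3|3|3|0|2
gen 15: 3|0|3|2|0
2|0|2|0|0
1|0|2|2|3
0|3|2|1|0
1|1|2|3|1
1|2|1|1|2
gen 16: 3|0|3|2|0
2|0|2|0|0
1|0|2|2|3
0|3|2|1|0
1|1|2|3|1
1|2|2|1|2

42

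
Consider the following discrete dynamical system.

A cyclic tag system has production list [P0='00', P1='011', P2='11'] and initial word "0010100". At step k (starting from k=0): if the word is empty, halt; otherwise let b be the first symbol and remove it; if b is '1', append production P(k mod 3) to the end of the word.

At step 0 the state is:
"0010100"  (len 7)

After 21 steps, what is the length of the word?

18

[0] "0010100"  (len 7)
[1] "010100"  (len 6)
[2] "10100"  (len 5)
[3] "010011"  (len 6)
[4] "10011"  (len 5)
[5] "0011011"  (len 7)
[6] "011011"  (len 6)
[7] "11011"  (len 5)
[8] "1011011"  (len 7)
[9] "01101111"  (len 8)
[10] "1101111"  (len 7)
[11] "101111011"  (len 9)
[12] "0111101111"  (len 10)
[13] "111101111"  (len 9)
[14] "11101111011"  (len 11)
[15] "110111101111"  (len 12)
[16] "1011110111100"  (len 13)
[17] "011110111100011"  (len 15)
[18] "11110111100011"  (len 14)
[19] "111011110001100"  (len 15)
[20] "11011110001100011"  (len 17)
[21] "101111000110001111"  (len 18)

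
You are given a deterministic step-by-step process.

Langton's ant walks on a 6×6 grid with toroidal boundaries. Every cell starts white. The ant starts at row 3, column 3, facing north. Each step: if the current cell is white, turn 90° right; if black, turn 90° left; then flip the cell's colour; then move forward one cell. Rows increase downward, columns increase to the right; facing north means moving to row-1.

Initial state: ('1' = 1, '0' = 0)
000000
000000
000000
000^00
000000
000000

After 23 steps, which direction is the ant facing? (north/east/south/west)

east

k=0  000000
000000
000000
000^00
000000
000000
k=1  000000
000000
000000
0001>0
000000
000000
k=2  000000
000000
000000
000110
0000v0
000000
k=3  000000
000000
000000
000110
000<10
000000
k=4  000000
000000
000000
000^10
000110
000000
k=5  000000
000000
000000
00<010
000110
000000
k=6  000000
000000
00^000
001010
000110
000000
k=7  000000
000000
001>00
001010
000110
000000
k=8  000000
000000
001100
001v10
000110
000000
k=9  000000
000000
001100
00<110
000110
000000
k=10  000000
000000
001100
000110
00v110
000000
k=11  000000
000000
001100
000110
0<1110
000000
k=12  000000
000000
001100
0^0110
011110
000000
k=13  000000
000000
001100
01>110
011110
000000
k=14  000000
000000
001100
011110
01v110
000000
k=15  000000
000000
001100
011110
010>10
000000
k=16  000000
000000
001100
011^10
010010
000000
k=17  000000
000000
001100
01<010
010010
000000
k=18  000000
000000
001100
010010
01v010
000000
k=19  000000
000000
001100
010010
0<1010
000000
k=20  000000
000000
001100
010010
001010
0v0000
k=21  000000
000000
001100
010010
001010
<10000
k=22  000000
000000
001100
010010
^01010
110000
k=23  000000
000000
001100
010010
1>1010
110000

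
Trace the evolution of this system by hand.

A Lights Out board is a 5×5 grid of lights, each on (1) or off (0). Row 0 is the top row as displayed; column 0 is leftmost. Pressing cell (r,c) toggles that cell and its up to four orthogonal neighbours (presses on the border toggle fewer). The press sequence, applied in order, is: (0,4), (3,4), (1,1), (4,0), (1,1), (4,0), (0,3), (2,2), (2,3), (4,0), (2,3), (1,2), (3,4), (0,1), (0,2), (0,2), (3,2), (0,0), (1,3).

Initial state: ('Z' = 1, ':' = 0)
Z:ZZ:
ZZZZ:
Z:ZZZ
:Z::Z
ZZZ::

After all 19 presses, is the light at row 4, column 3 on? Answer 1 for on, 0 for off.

t=0: Z:ZZ:
ZZZZ:
Z:ZZZ
:Z::Z
ZZZ::
t=1: Z:Z:Z
ZZZZZ
Z:ZZZ
:Z::Z
ZZZ::
t=2: Z:Z:Z
ZZZZZ
Z:ZZ:
:Z:Z:
ZZZ:Z
t=3: ZZZ:Z
:::ZZ
ZZZZ:
:Z:Z:
ZZZ:Z
t=4: ZZZ:Z
:::ZZ
ZZZZ:
ZZ:Z:
::Z:Z
t=5: Z:Z:Z
ZZZZZ
Z:ZZ:
ZZ:Z:
::Z:Z
t=6: Z:Z:Z
ZZZZZ
Z:ZZ:
:Z:Z:
ZZZ:Z
t=7: Z::Z:
ZZZ:Z
Z:ZZ:
:Z:Z:
ZZZ:Z
t=8: Z::Z:
ZZ::Z
ZZ:::
:ZZZ:
ZZZ:Z
t=9: Z::Z:
ZZ:ZZ
ZZZZZ
:ZZ::
ZZZ:Z
t=10: Z::Z:
ZZ:ZZ
ZZZZZ
ZZZ::
::Z:Z
t=11: Z::Z:
ZZ::Z
ZZ:::
ZZZZ:
::Z:Z
t=12: Z:ZZ:
Z:ZZZ
ZZZ::
ZZZZ:
::Z:Z
t=13: Z:ZZ:
Z:ZZZ
ZZZ:Z
ZZZ:Z
::Z::
t=14: :Z:Z:
ZZZZZ
ZZZ:Z
ZZZ:Z
::Z::
t=15: ::Z::
ZZ:ZZ
ZZZ:Z
ZZZ:Z
::Z::
t=16: :Z:Z:
ZZZZZ
ZZZ:Z
ZZZ:Z
::Z::
t=17: :Z:Z:
ZZZZZ
ZZ::Z
Z::ZZ
:::::
t=18: Z::Z:
:ZZZZ
ZZ::Z
Z::ZZ
:::::
t=19: Z::::
:Z:::
ZZ:ZZ
Z::ZZ
:::::

0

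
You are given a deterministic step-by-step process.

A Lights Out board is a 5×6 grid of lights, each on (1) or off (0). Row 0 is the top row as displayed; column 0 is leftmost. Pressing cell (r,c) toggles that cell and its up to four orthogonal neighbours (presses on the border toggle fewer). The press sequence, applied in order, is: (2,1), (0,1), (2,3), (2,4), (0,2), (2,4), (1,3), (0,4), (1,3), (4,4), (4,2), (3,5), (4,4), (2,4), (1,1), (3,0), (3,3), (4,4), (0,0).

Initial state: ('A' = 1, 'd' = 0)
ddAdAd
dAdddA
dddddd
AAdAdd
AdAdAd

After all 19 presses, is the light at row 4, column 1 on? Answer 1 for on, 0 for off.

t=0: ddAdAd
dAdddA
dddddd
AAdAdd
AdAdAd
t=1: ddAdAd
dddddA
AAAddd
AddAdd
AdAdAd
t=2: AAddAd
dAdddA
AAAddd
AddAdd
AdAdAd
t=3: AAddAd
dAdAdA
AAdAAd
Addddd
AdAdAd
t=4: AAddAd
dAdAAA
AAdddA
AdddAd
AdAdAd
t=5: AdAAAd
dAAAAA
AAdddA
AdddAd
AdAdAd
t=6: AdAAAd
dAAAdA
AAdAAd
Addddd
AdAdAd
t=7: AdAdAd
dAddAA
AAddAd
Addddd
AdAdAd
t=8: AdAAdA
dAdddA
AAddAd
Addddd
AdAdAd
t=9: AdAddA
dAAAAA
AAdAAd
Addddd
AdAdAd
t=10: AdAddA
dAAAAA
AAdAAd
AdddAd
AdAAdA
t=11: AdAddA
dAAAAA
AAdAAd
AdAdAd
AAdddA
t=12: AdAddA
dAAAAA
AAdAAA
AdAddA
AAdddd
t=13: AdAddA
dAAAAA
AAdAAA
AdAdAA
AAdAAA
t=14: AdAddA
dAAAdA
AAdddd
AdAddA
AAdAAA
t=15: AAAddA
AddAdA
Addddd
AdAddA
AAdAAA
t=16: AAAddA
AddAdA
dddddd
dAAddA
dAdAAA
t=17: AAAddA
AddAdA
dddAdd
dAdAAA
dAddAA
t=18: AAAddA
AddAdA
dddAdd
dAdAdA
dAdAdd
t=19: ddAddA
dddAdA
dddAdd
dAdAdA
dAdAdd

1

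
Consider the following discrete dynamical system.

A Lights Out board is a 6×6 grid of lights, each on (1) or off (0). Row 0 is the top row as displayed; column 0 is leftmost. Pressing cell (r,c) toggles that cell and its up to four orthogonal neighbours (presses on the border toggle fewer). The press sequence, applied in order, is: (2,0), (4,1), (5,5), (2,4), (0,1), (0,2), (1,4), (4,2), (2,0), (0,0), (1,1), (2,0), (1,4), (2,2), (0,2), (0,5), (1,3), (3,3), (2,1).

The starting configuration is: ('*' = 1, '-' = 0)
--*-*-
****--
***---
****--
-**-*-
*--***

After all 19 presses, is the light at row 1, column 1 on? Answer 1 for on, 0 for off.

t=0: --*-*-
****--
***---
****--
-**-*-
*--***
t=1: --*-*-
-***--
--*---
-***--
-**-*-
*--***
t=2: --*-*-
-***--
--*---
--**--
*---*-
**-***
t=3: --*-*-
-***--
--*---
--**--
*---**
**-*--
t=4: --*-*-
-****-
--****
--***-
*---**
**-*--
t=5: **--*-
--***-
--****
--***-
*---**
**-*--
t=6: *-***-
---**-
--****
--***-
*---**
**-*--
t=7: *-**--
-----*
--**-*
--***-
*---**
**-*--
t=8: *-**--
-----*
--**-*
---**-
******
****--
t=9: *-**--
*----*
****-*
*--**-
******
****--
t=10: -***--
-----*
****-*
*--**-
******
****--
t=11: --**--
***--*
*-**-*
*--**-
******
****--
t=12: --**--
-**--*
-***-*
---**-
******
****--
t=13: --***-
-****-
-*****
---**-
******
****--
t=14: --***-
-*-**-
----**
--***-
******
****--
t=15: -*--*-
-****-
----**
--***-
******
****--
t=16: -*---*
-*****
----**
--***-
******
****--
t=17: -*-*-*
-*---*
---***
--***-
******
****--
t=18: -*-*-*
-*---*
----**
------
***-**
****--
t=19: -*-*-*
-----*
***-**
-*----
***-**
****--

0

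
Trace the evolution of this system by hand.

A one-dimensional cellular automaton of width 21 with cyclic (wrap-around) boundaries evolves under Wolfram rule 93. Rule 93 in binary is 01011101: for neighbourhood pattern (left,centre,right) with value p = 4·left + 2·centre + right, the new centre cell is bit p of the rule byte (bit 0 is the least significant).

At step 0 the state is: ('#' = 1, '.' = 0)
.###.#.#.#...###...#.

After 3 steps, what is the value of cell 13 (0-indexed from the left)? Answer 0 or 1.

0) .###.#.#.#...###...#.
1) .#.#.#.#.###.#.###.##
2) .#.#.#.#.#.#.#.#.#.##
3) .#.#.#.#.#.#.#.#.#.##

1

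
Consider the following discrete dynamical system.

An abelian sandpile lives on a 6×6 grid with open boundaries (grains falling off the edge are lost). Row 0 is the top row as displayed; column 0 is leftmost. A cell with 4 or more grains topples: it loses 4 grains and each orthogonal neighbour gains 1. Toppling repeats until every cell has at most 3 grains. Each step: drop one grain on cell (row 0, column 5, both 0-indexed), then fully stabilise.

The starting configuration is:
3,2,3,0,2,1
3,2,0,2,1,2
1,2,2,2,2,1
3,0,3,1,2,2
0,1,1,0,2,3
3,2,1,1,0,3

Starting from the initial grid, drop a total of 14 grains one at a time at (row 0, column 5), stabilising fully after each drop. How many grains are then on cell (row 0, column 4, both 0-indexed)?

t=0: 3,2,3,0,2,1
3,2,0,2,1,2
1,2,2,2,2,1
3,0,3,1,2,2
0,1,1,0,2,3
3,2,1,1,0,3
t=1: 3,2,3,0,2,2
3,2,0,2,1,2
1,2,2,2,2,1
3,0,3,1,2,2
0,1,1,0,2,3
3,2,1,1,0,3
t=2: 3,2,3,0,2,3
3,2,0,2,1,2
1,2,2,2,2,1
3,0,3,1,2,2
0,1,1,0,2,3
3,2,1,1,0,3
t=3: 3,2,3,0,3,0
3,2,0,2,1,3
1,2,2,2,2,1
3,0,3,1,2,2
0,1,1,0,2,3
3,2,1,1,0,3
t=4: 3,2,3,0,3,1
3,2,0,2,1,3
1,2,2,2,2,1
3,0,3,1,2,2
0,1,1,0,2,3
3,2,1,1,0,3
t=5: 3,2,3,0,3,2
3,2,0,2,1,3
1,2,2,2,2,1
3,0,3,1,2,2
0,1,1,0,2,3
3,2,1,1,0,3
t=6: 3,2,3,0,3,3
3,2,0,2,1,3
1,2,2,2,2,1
3,0,3,1,2,2
0,1,1,0,2,3
3,2,1,1,0,3
t=7: 3,2,3,1,0,2
3,2,0,2,3,0
1,2,2,2,2,2
3,0,3,1,2,2
0,1,1,0,2,3
3,2,1,1,0,3
t=8: 3,2,3,1,0,3
3,2,0,2,3,0
1,2,2,2,2,2
3,0,3,1,2,2
0,1,1,0,2,3
3,2,1,1,0,3
t=9: 3,2,3,1,1,0
3,2,0,2,3,1
1,2,2,2,2,2
3,0,3,1,2,2
0,1,1,0,2,3
3,2,1,1,0,3
t=10: 3,2,3,1,1,1
3,2,0,2,3,1
1,2,2,2,2,2
3,0,3,1,2,2
0,1,1,0,2,3
3,2,1,1,0,3
t=11: 3,2,3,1,1,2
3,2,0,2,3,1
1,2,2,2,2,2
3,0,3,1,2,2
0,1,1,0,2,3
3,2,1,1,0,3
t=12: 3,2,3,1,1,3
3,2,0,2,3,1
1,2,2,2,2,2
3,0,3,1,2,2
0,1,1,0,2,3
3,2,1,1,0,3
t=13: 3,2,3,1,2,0
3,2,0,2,3,2
1,2,2,2,2,2
3,0,3,1,2,2
0,1,1,0,2,3
3,2,1,1,0,3
t=14: 3,2,3,1,2,1
3,2,0,2,3,2
1,2,2,2,2,2
3,0,3,1,2,2
0,1,1,0,2,3
3,2,1,1,0,3

2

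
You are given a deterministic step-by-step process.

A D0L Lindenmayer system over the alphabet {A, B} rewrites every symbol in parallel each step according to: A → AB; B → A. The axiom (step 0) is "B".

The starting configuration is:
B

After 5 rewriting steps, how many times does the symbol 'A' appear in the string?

5

k=0  B
k=1  A
k=2  AB
k=3  ABA
k=4  ABAAB
k=5  ABAABABA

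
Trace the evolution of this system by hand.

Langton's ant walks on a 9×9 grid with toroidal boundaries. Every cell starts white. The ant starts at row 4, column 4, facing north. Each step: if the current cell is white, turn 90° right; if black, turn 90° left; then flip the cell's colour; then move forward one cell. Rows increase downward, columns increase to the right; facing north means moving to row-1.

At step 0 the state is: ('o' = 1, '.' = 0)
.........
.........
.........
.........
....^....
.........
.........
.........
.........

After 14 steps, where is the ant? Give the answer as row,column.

k=0  .........
.........
.........
.........
....^....
.........
.........
.........
.........
k=1  .........
.........
.........
.........
....o>...
.........
.........
.........
.........
k=2  .........
.........
.........
.........
....oo...
.....v...
.........
.........
.........
k=3  .........
.........
.........
.........
....oo...
....<o...
.........
.........
.........
k=4  .........
.........
.........
.........
....^o...
....oo...
.........
.........
.........
k=5  .........
.........
.........
.........
...<.o...
....oo...
.........
.........
.........
k=6  .........
.........
.........
...^.....
...o.o...
....oo...
.........
.........
.........
k=7  .........
.........
.........
...o>....
...o.o...
....oo...
.........
.........
.........
k=8  .........
.........
.........
...oo....
...ovo...
....oo...
.........
.........
.........
k=9  .........
.........
.........
...oo....
...<oo...
....oo...
.........
.........
.........
k=10  .........
.........
.........
...oo....
....oo...
...voo...
.........
.........
.........
k=11  .........
.........
.........
...oo....
....oo...
..<ooo...
.........
.........
.........
k=12  .........
.........
.........
...oo....
..^.oo...
..oooo...
.........
.........
.........
k=13  .........
.........
.........
...oo....
..o>oo...
..oooo...
.........
.........
.........
k=14  .........
.........
.........
...oo....
..oooo...
..ovoo...
.........
.........
.........

5,3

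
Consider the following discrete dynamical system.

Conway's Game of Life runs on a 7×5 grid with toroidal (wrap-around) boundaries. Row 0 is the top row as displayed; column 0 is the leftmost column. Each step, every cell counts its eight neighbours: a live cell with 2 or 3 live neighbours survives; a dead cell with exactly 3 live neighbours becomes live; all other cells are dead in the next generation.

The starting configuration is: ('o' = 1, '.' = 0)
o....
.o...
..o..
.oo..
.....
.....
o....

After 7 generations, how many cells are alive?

10

0) o....
.o...
..o..
.oo..
.....
.....
o....
1) oo...
.o...
..o..
.oo..
.....
.....
.....
2) oo...
ooo..
..o..
.oo..
.....
.....
.....
3) o.o..
o.o..
o..o.
.oo..
.....
.....
.....
4) .....
o.oo.
o..oo
.oo..
.....
.....
.....
5) .....
oooo.
o....
ooooo
.....
.....
.....
6) .oo..
ooo.o
.....
ooooo
ooooo
.....
.....
7) ..oo.
o.oo.
.....
.....
.....
ooooo
.....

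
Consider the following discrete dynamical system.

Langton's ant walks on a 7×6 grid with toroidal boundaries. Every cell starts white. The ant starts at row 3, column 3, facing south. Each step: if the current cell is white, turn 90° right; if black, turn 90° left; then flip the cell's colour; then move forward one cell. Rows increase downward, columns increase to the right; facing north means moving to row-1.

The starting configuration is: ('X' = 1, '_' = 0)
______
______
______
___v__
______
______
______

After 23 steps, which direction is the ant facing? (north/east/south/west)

t=0: ______
______
______
___v__
______
______
______
t=1: ______
______
______
__<X__
______
______
______
t=2: ______
______
__^___
__XX__
______
______
______
t=3: ______
______
__X>__
__XX__
______
______
______
t=4: ______
______
__XX__
__Xv__
______
______
______
t=5: ______
______
__XX__
__X_>_
______
______
______
t=6: ______
______
__XX__
__X_X_
____v_
______
______
t=7: ______
______
__XX__
__X_X_
___<X_
______
______
t=8: ______
______
__XX__
__X^X_
___XX_
______
______
t=9: ______
______
__XX__
__XX>_
___XX_
______
______
t=10: ______
______
__XX^_
__XX__
___XX_
______
______
t=11: ______
______
__XXX>
__XX__
___XX_
______
______
t=12: ______
______
__XXXX
__XX_v
___XX_
______
______
t=13: ______
______
__XXXX
__XX<X
___XX_
______
______
t=14: ______
______
__XX^X
__XXXX
___XX_
______
______
t=15: ______
______
__X<_X
__XXXX
___XX_
______
______
t=16: ______
______
__X__X
__XvXX
___XX_
______
______
t=17: ______
______
__X__X
__X_>X
___XX_
______
______
t=18: ______
______
__X_^X
__X__X
___XX_
______
______
t=19: ______
______
__X_X>
__X__X
___XX_
______
______
t=20: ______
_____^
__X_X_
__X__X
___XX_
______
______
t=21: ______
>____X
__X_X_
__X__X
___XX_
______
______
t=22: ______
X____X
v_X_X_
__X__X
___XX_
______
______
t=23: ______
X____X
X_X_X<
__X__X
___XX_
______
______

west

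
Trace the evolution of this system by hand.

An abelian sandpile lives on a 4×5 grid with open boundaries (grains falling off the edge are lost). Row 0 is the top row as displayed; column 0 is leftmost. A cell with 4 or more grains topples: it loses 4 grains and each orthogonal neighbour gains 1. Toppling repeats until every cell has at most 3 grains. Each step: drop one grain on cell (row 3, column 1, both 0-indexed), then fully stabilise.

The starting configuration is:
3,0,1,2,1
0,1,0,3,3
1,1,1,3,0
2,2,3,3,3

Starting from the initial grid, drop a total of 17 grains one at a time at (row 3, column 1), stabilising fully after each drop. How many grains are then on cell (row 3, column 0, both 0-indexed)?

gen 0: 3,0,1,2,1
0,1,0,3,3
1,1,1,3,0
2,2,3,3,3
gen 1: 3,0,1,2,1
0,1,0,3,3
1,1,1,3,0
2,3,3,3,3
gen 2: 3,0,1,3,2
0,1,1,1,0
1,2,3,1,3
3,1,1,2,0
gen 3: 3,0,1,3,2
0,1,1,1,0
1,2,3,1,3
3,2,1,2,0
gen 4: 3,0,1,3,2
0,1,1,1,0
1,2,3,1,3
3,3,1,2,0
gen 5: 3,0,1,3,2
0,1,1,1,0
2,3,3,1,3
0,1,2,2,0
gen 6: 3,0,1,3,2
0,1,1,1,0
2,3,3,1,3
0,2,2,2,0
gen 7: 3,0,1,3,2
0,1,1,1,0
2,3,3,1,3
0,3,2,2,0
gen 8: 3,0,1,3,2
0,2,2,1,0
3,1,1,2,3
1,2,0,3,0
gen 9: 3,0,1,3,2
0,2,2,1,0
3,1,1,2,3
1,3,0,3,0
gen 10: 3,0,1,3,2
0,2,2,1,0
3,2,1,2,3
2,0,1,3,0
gen 11: 3,0,1,3,2
0,2,2,1,0
3,2,1,2,3
2,1,1,3,0
gen 12: 3,0,1,3,2
0,2,2,1,0
3,2,1,2,3
2,2,1,3,0
gen 13: 3,0,1,3,2
0,2,2,1,0
3,2,1,2,3
2,3,1,3,0
gen 14: 3,0,1,3,2
0,2,2,1,0
3,3,1,2,3
3,0,2,3,0
gen 15: 3,0,1,3,2
0,2,2,1,0
3,3,1,2,3
3,1,2,3,0
gen 16: 3,0,1,3,2
0,2,2,1,0
3,3,1,2,3
3,2,2,3,0
gen 17: 3,0,1,3,2
0,2,2,1,0
3,3,1,2,3
3,3,2,3,0

3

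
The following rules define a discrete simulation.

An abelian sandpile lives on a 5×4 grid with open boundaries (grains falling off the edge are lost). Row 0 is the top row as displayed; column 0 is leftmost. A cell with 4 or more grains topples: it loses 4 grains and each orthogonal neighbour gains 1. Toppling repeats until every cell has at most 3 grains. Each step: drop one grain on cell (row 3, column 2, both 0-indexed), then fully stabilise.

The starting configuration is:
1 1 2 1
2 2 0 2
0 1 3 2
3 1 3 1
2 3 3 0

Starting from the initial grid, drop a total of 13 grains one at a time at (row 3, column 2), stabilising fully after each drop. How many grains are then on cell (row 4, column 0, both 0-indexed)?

1

t=0: 1 1 2 1
2 2 0 2
0 1 3 2
3 1 3 1
2 3 3 0
t=1: 1 1 2 1
2 2 1 2
0 2 0 3
3 3 2 2
3 0 1 1
t=2: 1 1 2 1
2 2 1 2
0 2 0 3
3 3 3 2
3 0 1 1
t=3: 1 1 2 1
2 2 1 2
1 3 1 3
1 1 1 3
0 2 2 1
t=4: 1 1 2 1
2 2 1 2
1 3 1 3
1 1 2 3
0 2 2 1
t=5: 1 1 2 1
2 2 1 2
1 3 1 3
1 1 3 3
0 2 2 1
t=6: 1 1 2 1
2 2 1 3
1 3 3 0
1 2 1 1
0 2 3 2
t=7: 1 1 2 1
2 2 1 3
1 3 3 0
1 2 2 1
0 2 3 2
t=8: 1 1 2 1
2 2 1 3
1 3 3 0
1 2 3 1
0 2 3 2
t=9: 1 1 2 1
2 3 2 3
2 1 1 1
2 1 3 2
1 0 1 3
t=10: 1 1 2 1
2 3 2 3
2 1 2 1
2 2 0 3
1 0 2 3
t=11: 1 1 2 1
2 3 2 3
2 1 2 1
2 2 1 3
1 0 2 3
t=12: 1 1 2 1
2 3 2 3
2 1 2 1
2 2 2 3
1 0 2 3
t=13: 1 1 2 1
2 3 2 3
2 1 2 1
2 2 3 3
1 0 2 3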